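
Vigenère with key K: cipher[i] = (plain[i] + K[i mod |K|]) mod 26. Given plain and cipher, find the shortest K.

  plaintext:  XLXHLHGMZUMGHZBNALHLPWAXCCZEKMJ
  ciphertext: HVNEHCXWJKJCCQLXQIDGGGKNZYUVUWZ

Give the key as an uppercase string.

KKQXWVR

  i= 0: H-X = 10 → K
  i= 1: V-L = 10 → K
  i= 2: N-X = 16 → Q
  i= 3: E-H = 23 → X
  i= 4: H-L = 22 → W
  i= 5: C-H = 21 → V
  i= 6: X-G = 17 → R
  i= 7: W-M = 10 → K
  i= 8: J-Z = 10 → K
  i= 9: K-U = 16 → Q
  i=10: J-M = 23 → X
  i=11: C-G = 22 → W
  i=12: C-H = 21 → V
  i=13: Q-Z = 17 → R
  i=14: L-B = 10 → K
  i=15: X-N = 10 → K
  i=16: Q-A = 16 → Q
  i=17: I-L = 23 → X
  i=18: D-H = 22 → W
  i=19: G-L = 21 → V
  i=20: G-P = 17 → R
  i=21: G-W = 10 → K
  i=22: K-A = 10 → K
  i=23: N-X = 16 → Q
  i=24: Z-C = 23 → X
  i=25: Y-C = 22 → W
  i=26: U-Z = 21 → V
  i=27: V-E = 17 → R
  i=28: U-K = 10 → K
  i=29: W-M = 10 → K
  i=30: Z-J = 16 → Q
  shifts repeat with period 7: KKQXWVR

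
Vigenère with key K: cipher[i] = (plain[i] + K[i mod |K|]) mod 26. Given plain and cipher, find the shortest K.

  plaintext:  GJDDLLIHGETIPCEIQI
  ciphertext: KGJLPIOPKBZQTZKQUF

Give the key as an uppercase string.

EXGI

  i= 0: K-G =  4 → E
  i= 1: G-J = 23 → X
  i= 2: J-D =  6 → G
  i= 3: L-D =  8 → I
  i= 4: P-L =  4 → E
  i= 5: I-L = 23 → X
  i= 6: O-I =  6 → G
  i= 7: P-H =  8 → I
  i= 8: K-G =  4 → E
  i= 9: B-E = 23 → X
  i=10: Z-T =  6 → G
  i=11: Q-I =  8 → I
  i=12: T-P =  4 → E
  i=13: Z-C = 23 → X
  i=14: K-E =  6 → G
  i=15: Q-I =  8 → I
  i=16: U-Q =  4 → E
  i=17: F-I = 23 → X
  shifts repeat with period 4: EXGI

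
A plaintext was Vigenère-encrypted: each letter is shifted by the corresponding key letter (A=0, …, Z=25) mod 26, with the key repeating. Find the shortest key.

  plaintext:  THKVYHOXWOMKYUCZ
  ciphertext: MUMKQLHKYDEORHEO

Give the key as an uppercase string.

  i= 0: M-T = 19 → T
  i= 1: U-H = 13 → N
  i= 2: M-K =  2 → C
  i= 3: K-V = 15 → P
  i= 4: Q-Y = 18 → S
  i= 5: L-H =  4 → E
  i= 6: H-O = 19 → T
  i= 7: K-X = 13 → N
  i= 8: Y-W =  2 → C
  i= 9: D-O = 15 → P
  i=10: E-M = 18 → S
  i=11: O-K =  4 → E
  i=12: R-Y = 19 → T
  i=13: H-U = 13 → N
  i=14: E-C =  2 → C
  i=15: O-Z = 15 → P
  shifts repeat with period 6: TNCPSE

TNCPSE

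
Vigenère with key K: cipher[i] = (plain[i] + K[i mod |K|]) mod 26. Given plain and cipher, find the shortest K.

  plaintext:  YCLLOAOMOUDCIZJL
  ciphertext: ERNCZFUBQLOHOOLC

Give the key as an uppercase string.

  i= 0: E-Y =  6 → G
  i= 1: R-C = 15 → P
  i= 2: N-L =  2 → C
  i= 3: C-L = 17 → R
  i= 4: Z-O = 11 → L
  i= 5: F-A =  5 → F
  i= 6: U-O =  6 → G
  i= 7: B-M = 15 → P
  i= 8: Q-O =  2 → C
  i= 9: L-U = 17 → R
  i=10: O-D = 11 → L
  i=11: H-C =  5 → F
  i=12: O-I =  6 → G
  i=13: O-Z = 15 → P
  i=14: L-J =  2 → C
  i=15: C-L = 17 → R
  shifts repeat with period 6: GPCRLF

GPCRLF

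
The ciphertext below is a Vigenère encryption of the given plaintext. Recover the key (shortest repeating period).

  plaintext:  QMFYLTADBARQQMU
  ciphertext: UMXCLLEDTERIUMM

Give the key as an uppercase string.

  i= 0: U-Q =  4 → E
  i= 1: M-M =  0 → A
  i= 2: X-F = 18 → S
  i= 3: C-Y =  4 → E
  i= 4: L-L =  0 → A
  i= 5: L-T = 18 → S
  i= 6: E-A =  4 → E
  i= 7: D-D =  0 → A
  i= 8: T-B = 18 → S
  i= 9: E-A =  4 → E
  i=10: R-R =  0 → A
  i=11: I-Q = 18 → S
  i=12: U-Q =  4 → E
  i=13: M-M =  0 → A
  i=14: M-U = 18 → S
  shifts repeat with period 3: EAS

EAS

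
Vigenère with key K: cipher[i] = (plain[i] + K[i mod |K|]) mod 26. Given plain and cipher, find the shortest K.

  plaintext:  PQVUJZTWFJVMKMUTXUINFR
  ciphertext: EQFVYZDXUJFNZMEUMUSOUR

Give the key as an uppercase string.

  i= 0: E-P = 15 → P
  i= 1: Q-Q =  0 → A
  i= 2: F-V = 10 → K
  i= 3: V-U =  1 → B
  i= 4: Y-J = 15 → P
  i= 5: Z-Z =  0 → A
  i= 6: D-T = 10 → K
  i= 7: X-W =  1 → B
  i= 8: U-F = 15 → P
  i= 9: J-J =  0 → A
  i=10: F-V = 10 → K
  i=11: N-M =  1 → B
  i=12: Z-K = 15 → P
  i=13: M-M =  0 → A
  i=14: E-U = 10 → K
  i=15: U-T =  1 → B
  i=16: M-X = 15 → P
  i=17: U-U =  0 → A
  i=18: S-I = 10 → K
  i=19: O-N =  1 → B
  i=20: U-F = 15 → P
  i=21: R-R =  0 → A
  shifts repeat with period 4: PAKB

PAKB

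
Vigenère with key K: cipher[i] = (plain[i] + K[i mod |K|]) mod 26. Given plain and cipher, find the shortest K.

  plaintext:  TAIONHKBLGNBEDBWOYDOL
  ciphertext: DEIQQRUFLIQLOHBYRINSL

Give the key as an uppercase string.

KEACDK

  i= 0: D-T = 10 → K
  i= 1: E-A =  4 → E
  i= 2: I-I =  0 → A
  i= 3: Q-O =  2 → C
  i= 4: Q-N =  3 → D
  i= 5: R-H = 10 → K
  i= 6: U-K = 10 → K
  i= 7: F-B =  4 → E
  i= 8: L-L =  0 → A
  i= 9: I-G =  2 → C
  i=10: Q-N =  3 → D
  i=11: L-B = 10 → K
  i=12: O-E = 10 → K
  i=13: H-D =  4 → E
  i=14: B-B =  0 → A
  i=15: Y-W =  2 → C
  i=16: R-O =  3 → D
  i=17: I-Y = 10 → K
  i=18: N-D = 10 → K
  i=19: S-O =  4 → E
  i=20: L-L =  0 → A
  shifts repeat with period 6: KEACDK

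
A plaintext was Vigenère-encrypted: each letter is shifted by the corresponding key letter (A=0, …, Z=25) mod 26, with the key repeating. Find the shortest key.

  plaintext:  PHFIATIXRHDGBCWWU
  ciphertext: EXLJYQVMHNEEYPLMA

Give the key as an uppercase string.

  i= 0: E-P = 15 → P
  i= 1: X-H = 16 → Q
  i= 2: L-F =  6 → G
  i= 3: J-I =  1 → B
  i= 4: Y-A = 24 → Y
  i= 5: Q-T = 23 → X
  i= 6: V-I = 13 → N
  i= 7: M-X = 15 → P
  i= 8: H-R = 16 → Q
  i= 9: N-H =  6 → G
  i=10: E-D =  1 → B
  i=11: E-G = 24 → Y
  i=12: Y-B = 23 → X
  i=13: P-C = 13 → N
  i=14: L-W = 15 → P
  i=15: M-W = 16 → Q
  i=16: A-U =  6 → G
  shifts repeat with period 7: PQGBYXN

PQGBYXN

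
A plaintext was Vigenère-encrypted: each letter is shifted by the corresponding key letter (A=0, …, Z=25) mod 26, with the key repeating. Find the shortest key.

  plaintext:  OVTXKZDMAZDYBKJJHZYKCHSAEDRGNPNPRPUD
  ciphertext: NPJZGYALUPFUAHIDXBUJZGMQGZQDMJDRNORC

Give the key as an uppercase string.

ZUQCWZX

  i= 0: N-O = 25 → Z
  i= 1: P-V = 20 → U
  i= 2: J-T = 16 → Q
  i= 3: Z-X =  2 → C
  i= 4: G-K = 22 → W
  i= 5: Y-Z = 25 → Z
  i= 6: A-D = 23 → X
  i= 7: L-M = 25 → Z
  i= 8: U-A = 20 → U
  i= 9: P-Z = 16 → Q
  i=10: F-D =  2 → C
  i=11: U-Y = 22 → W
  i=12: A-B = 25 → Z
  i=13: H-K = 23 → X
  i=14: I-J = 25 → Z
  i=15: D-J = 20 → U
  i=16: X-H = 16 → Q
  i=17: B-Z =  2 → C
  i=18: U-Y = 22 → W
  i=19: J-K = 25 → Z
  i=20: Z-C = 23 → X
  i=21: G-H = 25 → Z
  i=22: M-S = 20 → U
  i=23: Q-A = 16 → Q
  i=24: G-E =  2 → C
  i=25: Z-D = 22 → W
  i=26: Q-R = 25 → Z
  i=27: D-G = 23 → X
  i=28: M-N = 25 → Z
  i=29: J-P = 20 → U
  i=30: D-N = 16 → Q
  i=31: R-P =  2 → C
  i=32: N-R = 22 → W
  i=33: O-P = 25 → Z
  i=34: R-U = 23 → X
  i=35: C-D = 25 → Z
  shifts repeat with period 7: ZUQCWZX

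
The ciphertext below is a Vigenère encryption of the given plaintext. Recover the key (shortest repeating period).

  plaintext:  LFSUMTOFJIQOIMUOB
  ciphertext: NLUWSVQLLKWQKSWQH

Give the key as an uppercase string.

CGC

  i= 0: N-L =  2 → C
  i= 1: L-F =  6 → G
  i= 2: U-S =  2 → C
  i= 3: W-U =  2 → C
  i= 4: S-M =  6 → G
  i= 5: V-T =  2 → C
  i= 6: Q-O =  2 → C
  i= 7: L-F =  6 → G
  i= 8: L-J =  2 → C
  i= 9: K-I =  2 → C
  i=10: W-Q =  6 → G
  i=11: Q-O =  2 → C
  i=12: K-I =  2 → C
  i=13: S-M =  6 → G
  i=14: W-U =  2 → C
  i=15: Q-O =  2 → C
  i=16: H-B =  6 → G
  shifts repeat with period 3: CGC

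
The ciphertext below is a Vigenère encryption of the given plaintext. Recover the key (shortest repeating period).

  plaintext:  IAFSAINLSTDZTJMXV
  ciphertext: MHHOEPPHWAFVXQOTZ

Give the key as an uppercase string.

EHCW

  i= 0: M-I =  4 → E
  i= 1: H-A =  7 → H
  i= 2: H-F =  2 → C
  i= 3: O-S = 22 → W
  i= 4: E-A =  4 → E
  i= 5: P-I =  7 → H
  i= 6: P-N =  2 → C
  i= 7: H-L = 22 → W
  i= 8: W-S =  4 → E
  i= 9: A-T =  7 → H
  i=10: F-D =  2 → C
  i=11: V-Z = 22 → W
  i=12: X-T =  4 → E
  i=13: Q-J =  7 → H
  i=14: O-M =  2 → C
  i=15: T-X = 22 → W
  i=16: Z-V =  4 → E
  shifts repeat with period 4: EHCW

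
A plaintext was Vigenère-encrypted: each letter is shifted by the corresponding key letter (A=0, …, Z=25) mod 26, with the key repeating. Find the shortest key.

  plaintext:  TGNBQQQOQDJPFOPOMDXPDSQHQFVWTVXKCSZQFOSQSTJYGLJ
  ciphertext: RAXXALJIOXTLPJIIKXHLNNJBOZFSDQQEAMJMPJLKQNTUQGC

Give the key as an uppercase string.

YUKWKVTU

  i= 0: R-T = 24 → Y
  i= 1: A-G = 20 → U
  i= 2: X-N = 10 → K
  i= 3: X-B = 22 → W
  i= 4: A-Q = 10 → K
  i= 5: L-Q = 21 → V
  i= 6: J-Q = 19 → T
  i= 7: I-O = 20 → U
  i= 8: O-Q = 24 → Y
  i= 9: X-D = 20 → U
  i=10: T-J = 10 → K
  i=11: L-P = 22 → W
  i=12: P-F = 10 → K
  i=13: J-O = 21 → V
  i=14: I-P = 19 → T
  i=15: I-O = 20 → U
  i=16: K-M = 24 → Y
  i=17: X-D = 20 → U
  i=18: H-X = 10 → K
  i=19: L-P = 22 → W
  i=20: N-D = 10 → K
  i=21: N-S = 21 → V
  i=22: J-Q = 19 → T
  i=23: B-H = 20 → U
  i=24: O-Q = 24 → Y
  i=25: Z-F = 20 → U
  i=26: F-V = 10 → K
  i=27: S-W = 22 → W
  i=28: D-T = 10 → K
  i=29: Q-V = 21 → V
  i=30: Q-X = 19 → T
  i=31: E-K = 20 → U
  i=32: A-C = 24 → Y
  i=33: M-S = 20 → U
  i=34: J-Z = 10 → K
  i=35: M-Q = 22 → W
  i=36: P-F = 10 → K
  i=37: J-O = 21 → V
  i=38: L-S = 19 → T
  i=39: K-Q = 20 → U
  i=40: Q-S = 24 → Y
  i=41: N-T = 20 → U
  i=42: T-J = 10 → K
  i=43: U-Y = 22 → W
  i=44: Q-G = 10 → K
  i=45: G-L = 21 → V
  i=46: C-J = 19 → T
  shifts repeat with period 8: YUKWKVTU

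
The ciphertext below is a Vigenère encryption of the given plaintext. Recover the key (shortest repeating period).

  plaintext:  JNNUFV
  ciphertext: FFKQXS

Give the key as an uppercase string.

  i= 0: F-J = 22 → W
  i= 1: F-N = 18 → S
  i= 2: K-N = 23 → X
  i= 3: Q-U = 22 → W
  i= 4: X-F = 18 → S
  i= 5: S-V = 23 → X
  shifts repeat with period 3: WSX

WSX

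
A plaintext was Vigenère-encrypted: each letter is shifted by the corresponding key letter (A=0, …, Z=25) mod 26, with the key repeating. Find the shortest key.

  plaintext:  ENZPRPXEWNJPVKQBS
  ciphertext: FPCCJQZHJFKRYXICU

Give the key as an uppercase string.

BCDNS

  i= 0: F-E =  1 → B
  i= 1: P-N =  2 → C
  i= 2: C-Z =  3 → D
  i= 3: C-P = 13 → N
  i= 4: J-R = 18 → S
  i= 5: Q-P =  1 → B
  i= 6: Z-X =  2 → C
  i= 7: H-E =  3 → D
  i= 8: J-W = 13 → N
  i= 9: F-N = 18 → S
  i=10: K-J =  1 → B
  i=11: R-P =  2 → C
  i=12: Y-V =  3 → D
  i=13: X-K = 13 → N
  i=14: I-Q = 18 → S
  i=15: C-B =  1 → B
  i=16: U-S =  2 → C
  shifts repeat with period 5: BCDNS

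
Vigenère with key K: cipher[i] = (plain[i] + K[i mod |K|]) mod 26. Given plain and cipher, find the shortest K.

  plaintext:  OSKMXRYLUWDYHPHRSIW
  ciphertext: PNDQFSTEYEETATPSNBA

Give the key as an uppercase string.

BVTEI

  i= 0: P-O =  1 → B
  i= 1: N-S = 21 → V
  i= 2: D-K = 19 → T
  i= 3: Q-M =  4 → E
  i= 4: F-X =  8 → I
  i= 5: S-R =  1 → B
  i= 6: T-Y = 21 → V
  i= 7: E-L = 19 → T
  i= 8: Y-U =  4 → E
  i= 9: E-W =  8 → I
  i=10: E-D =  1 → B
  i=11: T-Y = 21 → V
  i=12: A-H = 19 → T
  i=13: T-P =  4 → E
  i=14: P-H =  8 → I
  i=15: S-R =  1 → B
  i=16: N-S = 21 → V
  i=17: B-I = 19 → T
  i=18: A-W =  4 → E
  shifts repeat with period 5: BVTEI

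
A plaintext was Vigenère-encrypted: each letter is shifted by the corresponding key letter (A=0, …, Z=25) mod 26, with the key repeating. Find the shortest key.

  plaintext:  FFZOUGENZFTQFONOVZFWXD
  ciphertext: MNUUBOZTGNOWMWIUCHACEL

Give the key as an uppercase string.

HIVG

  i= 0: M-F =  7 → H
  i= 1: N-F =  8 → I
  i= 2: U-Z = 21 → V
  i= 3: U-O =  6 → G
  i= 4: B-U =  7 → H
  i= 5: O-G =  8 → I
  i= 6: Z-E = 21 → V
  i= 7: T-N =  6 → G
  i= 8: G-Z =  7 → H
  i= 9: N-F =  8 → I
  i=10: O-T = 21 → V
  i=11: W-Q =  6 → G
  i=12: M-F =  7 → H
  i=13: W-O =  8 → I
  i=14: I-N = 21 → V
  i=15: U-O =  6 → G
  i=16: C-V =  7 → H
  i=17: H-Z =  8 → I
  i=18: A-F = 21 → V
  i=19: C-W =  6 → G
  i=20: E-X =  7 → H
  i=21: L-D =  8 → I
  shifts repeat with period 4: HIVG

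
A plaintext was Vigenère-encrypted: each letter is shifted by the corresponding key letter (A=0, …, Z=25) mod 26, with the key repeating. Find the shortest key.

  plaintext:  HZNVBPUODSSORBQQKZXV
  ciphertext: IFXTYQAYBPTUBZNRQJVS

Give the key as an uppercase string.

BGKYX

  i= 0: I-H =  1 → B
  i= 1: F-Z =  6 → G
  i= 2: X-N = 10 → K
  i= 3: T-V = 24 → Y
  i= 4: Y-B = 23 → X
  i= 5: Q-P =  1 → B
  i= 6: A-U =  6 → G
  i= 7: Y-O = 10 → K
  i= 8: B-D = 24 → Y
  i= 9: P-S = 23 → X
  i=10: T-S =  1 → B
  i=11: U-O =  6 → G
  i=12: B-R = 10 → K
  i=13: Z-B = 24 → Y
  i=14: N-Q = 23 → X
  i=15: R-Q =  1 → B
  i=16: Q-K =  6 → G
  i=17: J-Z = 10 → K
  i=18: V-X = 24 → Y
  i=19: S-V = 23 → X
  shifts repeat with period 5: BGKYX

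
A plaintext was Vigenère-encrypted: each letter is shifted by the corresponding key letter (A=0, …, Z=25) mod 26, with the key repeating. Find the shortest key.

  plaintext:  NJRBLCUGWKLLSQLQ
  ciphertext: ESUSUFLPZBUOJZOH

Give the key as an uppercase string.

  i= 0: E-N = 17 → R
  i= 1: S-J =  9 → J
  i= 2: U-R =  3 → D
  i= 3: S-B = 17 → R
  i= 4: U-L =  9 → J
  i= 5: F-C =  3 → D
  i= 6: L-U = 17 → R
  i= 7: P-G =  9 → J
  i= 8: Z-W =  3 → D
  i= 9: B-K = 17 → R
  i=10: U-L =  9 → J
  i=11: O-L =  3 → D
  i=12: J-S = 17 → R
  i=13: Z-Q =  9 → J
  i=14: O-L =  3 → D
  i=15: H-Q = 17 → R
  shifts repeat with period 3: RJD

RJD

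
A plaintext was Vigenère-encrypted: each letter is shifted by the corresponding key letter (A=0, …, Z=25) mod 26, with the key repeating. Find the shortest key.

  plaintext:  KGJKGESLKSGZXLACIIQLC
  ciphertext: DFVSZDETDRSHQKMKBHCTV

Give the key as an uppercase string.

  i= 0: D-K = 19 → T
  i= 1: F-G = 25 → Z
  i= 2: V-J = 12 → M
  i= 3: S-K =  8 → I
  i= 4: Z-G = 19 → T
  i= 5: D-E = 25 → Z
  i= 6: E-S = 12 → M
  i= 7: T-L =  8 → I
  i= 8: D-K = 19 → T
  i= 9: R-S = 25 → Z
  i=10: S-G = 12 → M
  i=11: H-Z =  8 → I
  i=12: Q-X = 19 → T
  i=13: K-L = 25 → Z
  i=14: M-A = 12 → M
  i=15: K-C =  8 → I
  i=16: B-I = 19 → T
  i=17: H-I = 25 → Z
  i=18: C-Q = 12 → M
  i=19: T-L =  8 → I
  i=20: V-C = 19 → T
  shifts repeat with period 4: TZMI

TZMI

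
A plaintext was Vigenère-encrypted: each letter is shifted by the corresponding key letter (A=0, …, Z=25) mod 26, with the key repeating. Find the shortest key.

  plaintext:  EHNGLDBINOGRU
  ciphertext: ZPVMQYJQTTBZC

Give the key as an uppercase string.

  i= 0: Z-E = 21 → V
  i= 1: P-H =  8 → I
  i= 2: V-N =  8 → I
  i= 3: M-G =  6 → G
  i= 4: Q-L =  5 → F
  i= 5: Y-D = 21 → V
  i= 6: J-B =  8 → I
  i= 7: Q-I =  8 → I
  i= 8: T-N =  6 → G
  i= 9: T-O =  5 → F
  i=10: B-G = 21 → V
  i=11: Z-R =  8 → I
  i=12: C-U =  8 → I
  shifts repeat with period 5: VIIGF

VIIGF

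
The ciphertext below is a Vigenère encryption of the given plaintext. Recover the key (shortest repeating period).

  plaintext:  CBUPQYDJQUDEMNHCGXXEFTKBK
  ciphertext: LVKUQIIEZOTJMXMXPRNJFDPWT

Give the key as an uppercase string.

  i= 0: L-C =  9 → J
  i= 1: V-B = 20 → U
  i= 2: K-U = 16 → Q
  i= 3: U-P =  5 → F
  i= 4: Q-Q =  0 → A
  i= 5: I-Y = 10 → K
  i= 6: I-D =  5 → F
  i= 7: E-J = 21 → V
  i= 8: Z-Q =  9 → J
  i= 9: O-U = 20 → U
  i=10: T-D = 16 → Q
  i=11: J-E =  5 → F
  i=12: M-M =  0 → A
  i=13: X-N = 10 → K
  i=14: M-H =  5 → F
  i=15: X-C = 21 → V
  i=16: P-G =  9 → J
  i=17: R-X = 20 → U
  i=18: N-X = 16 → Q
  i=19: J-E =  5 → F
  i=20: F-F =  0 → A
  i=21: D-T = 10 → K
  i=22: P-K =  5 → F
  i=23: W-B = 21 → V
  i=24: T-K =  9 → J
  shifts repeat with period 8: JUQFAKFV

JUQFAKFV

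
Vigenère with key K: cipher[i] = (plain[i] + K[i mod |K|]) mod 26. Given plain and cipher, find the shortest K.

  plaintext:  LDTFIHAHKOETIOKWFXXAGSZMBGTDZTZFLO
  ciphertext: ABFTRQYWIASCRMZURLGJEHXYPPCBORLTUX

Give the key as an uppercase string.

PYMOJJY

  i= 0: A-L = 15 → P
  i= 1: B-D = 24 → Y
  i= 2: F-T = 12 → M
  i= 3: T-F = 14 → O
  i= 4: R-I =  9 → J
  i= 5: Q-H =  9 → J
  i= 6: Y-A = 24 → Y
  i= 7: W-H = 15 → P
  i= 8: I-K = 24 → Y
  i= 9: A-O = 12 → M
  i=10: S-E = 14 → O
  i=11: C-T =  9 → J
  i=12: R-I =  9 → J
  i=13: M-O = 24 → Y
  i=14: Z-K = 15 → P
  i=15: U-W = 24 → Y
  i=16: R-F = 12 → M
  i=17: L-X = 14 → O
  i=18: G-X =  9 → J
  i=19: J-A =  9 → J
  i=20: E-G = 24 → Y
  i=21: H-S = 15 → P
  i=22: X-Z = 24 → Y
  i=23: Y-M = 12 → M
  i=24: P-B = 14 → O
  i=25: P-G =  9 → J
  i=26: C-T =  9 → J
  i=27: B-D = 24 → Y
  i=28: O-Z = 15 → P
  i=29: R-T = 24 → Y
  i=30: L-Z = 12 → M
  i=31: T-F = 14 → O
  i=32: U-L =  9 → J
  i=33: X-O =  9 → J
  shifts repeat with period 7: PYMOJJY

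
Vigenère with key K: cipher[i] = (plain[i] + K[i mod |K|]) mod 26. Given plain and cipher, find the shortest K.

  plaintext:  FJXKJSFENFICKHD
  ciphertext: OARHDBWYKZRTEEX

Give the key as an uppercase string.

  i= 0: O-F =  9 → J
  i= 1: A-J = 17 → R
  i= 2: R-X = 20 → U
  i= 3: H-K = 23 → X
  i= 4: D-J = 20 → U
  i= 5: B-S =  9 → J
  i= 6: W-F = 17 → R
  i= 7: Y-E = 20 → U
  i= 8: K-N = 23 → X
  i= 9: Z-F = 20 → U
  i=10: R-I =  9 → J
  i=11: T-C = 17 → R
  i=12: E-K = 20 → U
  i=13: E-H = 23 → X
  i=14: X-D = 20 → U
  shifts repeat with period 5: JRUXU

JRUXU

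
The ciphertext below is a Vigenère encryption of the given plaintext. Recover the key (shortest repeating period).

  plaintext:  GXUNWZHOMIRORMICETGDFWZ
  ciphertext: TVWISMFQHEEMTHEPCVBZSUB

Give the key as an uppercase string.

  i= 0: T-G = 13 → N
  i= 1: V-X = 24 → Y
  i= 2: W-U =  2 → C
  i= 3: I-N = 21 → V
  i= 4: S-W = 22 → W
  i= 5: M-Z = 13 → N
  i= 6: F-H = 24 → Y
  i= 7: Q-O =  2 → C
  i= 8: H-M = 21 → V
  i= 9: E-I = 22 → W
  i=10: E-R = 13 → N
  i=11: M-O = 24 → Y
  i=12: T-R =  2 → C
  i=13: H-M = 21 → V
  i=14: E-I = 22 → W
  i=15: P-C = 13 → N
  i=16: C-E = 24 → Y
  i=17: V-T =  2 → C
  i=18: B-G = 21 → V
  i=19: Z-D = 22 → W
  i=20: S-F = 13 → N
  i=21: U-W = 24 → Y
  i=22: B-Z =  2 → C
  shifts repeat with period 5: NYCVW

NYCVW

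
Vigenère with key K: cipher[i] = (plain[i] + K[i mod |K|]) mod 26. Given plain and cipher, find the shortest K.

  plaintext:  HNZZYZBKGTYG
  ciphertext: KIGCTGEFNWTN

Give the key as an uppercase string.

  i= 0: K-H =  3 → D
  i= 1: I-N = 21 → V
  i= 2: G-Z =  7 → H
  i= 3: C-Z =  3 → D
  i= 4: T-Y = 21 → V
  i= 5: G-Z =  7 → H
  i= 6: E-B =  3 → D
  i= 7: F-K = 21 → V
  i= 8: N-G =  7 → H
  i= 9: W-T =  3 → D
  i=10: T-Y = 21 → V
  i=11: N-G =  7 → H
  shifts repeat with period 3: DVH

DVH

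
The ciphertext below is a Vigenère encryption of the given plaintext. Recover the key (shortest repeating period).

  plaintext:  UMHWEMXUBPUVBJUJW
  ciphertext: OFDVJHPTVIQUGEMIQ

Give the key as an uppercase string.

UTWZFVSZ

  i= 0: O-U = 20 → U
  i= 1: F-M = 19 → T
  i= 2: D-H = 22 → W
  i= 3: V-W = 25 → Z
  i= 4: J-E =  5 → F
  i= 5: H-M = 21 → V
  i= 6: P-X = 18 → S
  i= 7: T-U = 25 → Z
  i= 8: V-B = 20 → U
  i= 9: I-P = 19 → T
  i=10: Q-U = 22 → W
  i=11: U-V = 25 → Z
  i=12: G-B =  5 → F
  i=13: E-J = 21 → V
  i=14: M-U = 18 → S
  i=15: I-J = 25 → Z
  i=16: Q-W = 20 → U
  shifts repeat with period 8: UTWZFVSZ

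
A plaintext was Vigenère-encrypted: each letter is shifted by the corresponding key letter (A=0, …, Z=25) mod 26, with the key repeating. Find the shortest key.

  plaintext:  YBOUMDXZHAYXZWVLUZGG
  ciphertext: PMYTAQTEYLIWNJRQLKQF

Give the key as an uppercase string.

  i= 0: P-Y = 17 → R
  i= 1: M-B = 11 → L
  i= 2: Y-O = 10 → K
  i= 3: T-U = 25 → Z
  i= 4: A-M = 14 → O
  i= 5: Q-D = 13 → N
  i= 6: T-X = 22 → W
  i= 7: E-Z =  5 → F
  i= 8: Y-H = 17 → R
  i= 9: L-A = 11 → L
  i=10: I-Y = 10 → K
  i=11: W-X = 25 → Z
  i=12: N-Z = 14 → O
  i=13: J-W = 13 → N
  i=14: R-V = 22 → W
  i=15: Q-L =  5 → F
  i=16: L-U = 17 → R
  i=17: K-Z = 11 → L
  i=18: Q-G = 10 → K
  i=19: F-G = 25 → Z
  shifts repeat with period 8: RLKZONWF

RLKZONWF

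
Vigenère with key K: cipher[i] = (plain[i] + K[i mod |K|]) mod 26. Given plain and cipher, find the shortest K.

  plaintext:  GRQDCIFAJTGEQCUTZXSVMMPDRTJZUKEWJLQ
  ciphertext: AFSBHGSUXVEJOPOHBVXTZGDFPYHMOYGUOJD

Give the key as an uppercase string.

UOCYFYN

  i= 0: A-G = 20 → U
  i= 1: F-R = 14 → O
  i= 2: S-Q =  2 → C
  i= 3: B-D = 24 → Y
  i= 4: H-C =  5 → F
  i= 5: G-I = 24 → Y
  i= 6: S-F = 13 → N
  i= 7: U-A = 20 → U
  i= 8: X-J = 14 → O
  i= 9: V-T =  2 → C
  i=10: E-G = 24 → Y
  i=11: J-E =  5 → F
  i=12: O-Q = 24 → Y
  i=13: P-C = 13 → N
  i=14: O-U = 20 → U
  i=15: H-T = 14 → O
  i=16: B-Z =  2 → C
  i=17: V-X = 24 → Y
  i=18: X-S =  5 → F
  i=19: T-V = 24 → Y
  i=20: Z-M = 13 → N
  i=21: G-M = 20 → U
  i=22: D-P = 14 → O
  i=23: F-D =  2 → C
  i=24: P-R = 24 → Y
  i=25: Y-T =  5 → F
  i=26: H-J = 24 → Y
  i=27: M-Z = 13 → N
  i=28: O-U = 20 → U
  i=29: Y-K = 14 → O
  i=30: G-E =  2 → C
  i=31: U-W = 24 → Y
  i=32: O-J =  5 → F
  i=33: J-L = 24 → Y
  i=34: D-Q = 13 → N
  shifts repeat with period 7: UOCYFYN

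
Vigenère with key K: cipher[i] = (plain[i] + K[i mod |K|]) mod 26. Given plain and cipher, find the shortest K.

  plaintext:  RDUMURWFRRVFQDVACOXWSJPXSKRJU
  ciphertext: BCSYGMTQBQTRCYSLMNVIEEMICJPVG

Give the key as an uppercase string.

KZYMMVXL

  i= 0: B-R = 10 → K
  i= 1: C-D = 25 → Z
  i= 2: S-U = 24 → Y
  i= 3: Y-M = 12 → M
  i= 4: G-U = 12 → M
  i= 5: M-R = 21 → V
  i= 6: T-W = 23 → X
  i= 7: Q-F = 11 → L
  i= 8: B-R = 10 → K
  i= 9: Q-R = 25 → Z
  i=10: T-V = 24 → Y
  i=11: R-F = 12 → M
  i=12: C-Q = 12 → M
  i=13: Y-D = 21 → V
  i=14: S-V = 23 → X
  i=15: L-A = 11 → L
  i=16: M-C = 10 → K
  i=17: N-O = 25 → Z
  i=18: V-X = 24 → Y
  i=19: I-W = 12 → M
  i=20: E-S = 12 → M
  i=21: E-J = 21 → V
  i=22: M-P = 23 → X
  i=23: I-X = 11 → L
  i=24: C-S = 10 → K
  i=25: J-K = 25 → Z
  i=26: P-R = 24 → Y
  i=27: V-J = 12 → M
  i=28: G-U = 12 → M
  shifts repeat with period 8: KZYMMVXL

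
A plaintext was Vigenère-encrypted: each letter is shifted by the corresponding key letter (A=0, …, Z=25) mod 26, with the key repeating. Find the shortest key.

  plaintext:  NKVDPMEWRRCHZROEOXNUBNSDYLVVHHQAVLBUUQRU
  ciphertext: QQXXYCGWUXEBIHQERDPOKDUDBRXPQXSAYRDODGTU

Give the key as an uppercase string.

  i= 0: Q-N =  3 → D
  i= 1: Q-K =  6 → G
  i= 2: X-V =  2 → C
  i= 3: X-D = 20 → U
  i= 4: Y-P =  9 → J
  i= 5: C-M = 16 → Q
  i= 6: G-E =  2 → C
  i= 7: W-W =  0 → A
  i= 8: U-R =  3 → D
  i= 9: X-R =  6 → G
  i=10: E-C =  2 → C
  i=11: B-H = 20 → U
  i=12: I-Z =  9 → J
  i=13: H-R = 16 → Q
  i=14: Q-O =  2 → C
  i=15: E-E =  0 → A
  i=16: R-O =  3 → D
  i=17: D-X =  6 → G
  i=18: P-N =  2 → C
  i=19: O-U = 20 → U
  i=20: K-B =  9 → J
  i=21: D-N = 16 → Q
  i=22: U-S =  2 → C
  i=23: D-D =  0 → A
  i=24: B-Y =  3 → D
  i=25: R-L =  6 → G
  i=26: X-V =  2 → C
  i=27: P-V = 20 → U
  i=28: Q-H =  9 → J
  i=29: X-H = 16 → Q
  i=30: S-Q =  2 → C
  i=31: A-A =  0 → A
  i=32: Y-V =  3 → D
  i=33: R-L =  6 → G
  i=34: D-B =  2 → C
  i=35: O-U = 20 → U
  i=36: D-U =  9 → J
  i=37: G-Q = 16 → Q
  i=38: T-R =  2 → C
  i=39: U-U =  0 → A
  shifts repeat with period 8: DGCUJQCA

DGCUJQCA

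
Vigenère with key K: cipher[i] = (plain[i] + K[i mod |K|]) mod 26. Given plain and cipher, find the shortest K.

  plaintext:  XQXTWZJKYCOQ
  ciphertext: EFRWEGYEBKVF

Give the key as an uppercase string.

  i= 0: E-X =  7 → H
  i= 1: F-Q = 15 → P
  i= 2: R-X = 20 → U
  i= 3: W-T =  3 → D
  i= 4: E-W =  8 → I
  i= 5: G-Z =  7 → H
  i= 6: Y-J = 15 → P
  i= 7: E-K = 20 → U
  i= 8: B-Y =  3 → D
  i= 9: K-C =  8 → I
  i=10: V-O =  7 → H
  i=11: F-Q = 15 → P
  shifts repeat with period 5: HPUDI

HPUDI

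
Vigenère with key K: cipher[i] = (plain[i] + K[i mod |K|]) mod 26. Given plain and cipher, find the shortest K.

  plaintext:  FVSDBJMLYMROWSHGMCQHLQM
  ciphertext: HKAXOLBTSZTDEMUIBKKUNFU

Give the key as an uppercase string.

CPIUN

  i= 0: H-F =  2 → C
  i= 1: K-V = 15 → P
  i= 2: A-S =  8 → I
  i= 3: X-D = 20 → U
  i= 4: O-B = 13 → N
  i= 5: L-J =  2 → C
  i= 6: B-M = 15 → P
  i= 7: T-L =  8 → I
  i= 8: S-Y = 20 → U
  i= 9: Z-M = 13 → N
  i=10: T-R =  2 → C
  i=11: D-O = 15 → P
  i=12: E-W =  8 → I
  i=13: M-S = 20 → U
  i=14: U-H = 13 → N
  i=15: I-G =  2 → C
  i=16: B-M = 15 → P
  i=17: K-C =  8 → I
  i=18: K-Q = 20 → U
  i=19: U-H = 13 → N
  i=20: N-L =  2 → C
  i=21: F-Q = 15 → P
  i=22: U-M =  8 → I
  shifts repeat with period 5: CPIUN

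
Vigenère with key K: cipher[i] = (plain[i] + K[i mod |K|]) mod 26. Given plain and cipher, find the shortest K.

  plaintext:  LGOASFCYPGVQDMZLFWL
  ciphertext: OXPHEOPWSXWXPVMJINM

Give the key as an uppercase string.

DRBHMJNY

  i= 0: O-L =  3 → D
  i= 1: X-G = 17 → R
  i= 2: P-O =  1 → B
  i= 3: H-A =  7 → H
  i= 4: E-S = 12 → M
  i= 5: O-F =  9 → J
  i= 6: P-C = 13 → N
  i= 7: W-Y = 24 → Y
  i= 8: S-P =  3 → D
  i= 9: X-G = 17 → R
  i=10: W-V =  1 → B
  i=11: X-Q =  7 → H
  i=12: P-D = 12 → M
  i=13: V-M =  9 → J
  i=14: M-Z = 13 → N
  i=15: J-L = 24 → Y
  i=16: I-F =  3 → D
  i=17: N-W = 17 → R
  i=18: M-L =  1 → B
  shifts repeat with period 8: DRBHMJNY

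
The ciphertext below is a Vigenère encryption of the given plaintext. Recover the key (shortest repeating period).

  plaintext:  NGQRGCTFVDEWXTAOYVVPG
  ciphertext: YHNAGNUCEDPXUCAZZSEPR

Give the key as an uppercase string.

  i= 0: Y-N = 11 → L
  i= 1: H-G =  1 → B
  i= 2: N-Q = 23 → X
  i= 3: A-R =  9 → J
  i= 4: G-G =  0 → A
  i= 5: N-C = 11 → L
  i= 6: U-T =  1 → B
  i= 7: C-F = 23 → X
  i= 8: E-V =  9 → J
  i= 9: D-D =  0 → A
  i=10: P-E = 11 → L
  i=11: X-W =  1 → B
  i=12: U-X = 23 → X
  i=13: C-T =  9 → J
  i=14: A-A =  0 → A
  i=15: Z-O = 11 → L
  i=16: Z-Y =  1 → B
  i=17: S-V = 23 → X
  i=18: E-V =  9 → J
  i=19: P-P =  0 → A
  i=20: R-G = 11 → L
  shifts repeat with period 5: LBXJA

LBXJA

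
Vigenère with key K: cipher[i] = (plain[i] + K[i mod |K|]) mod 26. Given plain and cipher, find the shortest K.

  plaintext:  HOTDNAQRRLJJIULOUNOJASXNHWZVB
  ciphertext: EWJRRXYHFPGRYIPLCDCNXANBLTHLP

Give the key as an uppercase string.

XIQOE

  i= 0: E-H = 23 → X
  i= 1: W-O =  8 → I
  i= 2: J-T = 16 → Q
  i= 3: R-D = 14 → O
  i= 4: R-N =  4 → E
  i= 5: X-A = 23 → X
  i= 6: Y-Q =  8 → I
  i= 7: H-R = 16 → Q
  i= 8: F-R = 14 → O
  i= 9: P-L =  4 → E
  i=10: G-J = 23 → X
  i=11: R-J =  8 → I
  i=12: Y-I = 16 → Q
  i=13: I-U = 14 → O
  i=14: P-L =  4 → E
  i=15: L-O = 23 → X
  i=16: C-U =  8 → I
  i=17: D-N = 16 → Q
  i=18: C-O = 14 → O
  i=19: N-J =  4 → E
  i=20: X-A = 23 → X
  i=21: A-S =  8 → I
  i=22: N-X = 16 → Q
  i=23: B-N = 14 → O
  i=24: L-H =  4 → E
  i=25: T-W = 23 → X
  i=26: H-Z =  8 → I
  i=27: L-V = 16 → Q
  i=28: P-B = 14 → O
  shifts repeat with period 5: XIQOE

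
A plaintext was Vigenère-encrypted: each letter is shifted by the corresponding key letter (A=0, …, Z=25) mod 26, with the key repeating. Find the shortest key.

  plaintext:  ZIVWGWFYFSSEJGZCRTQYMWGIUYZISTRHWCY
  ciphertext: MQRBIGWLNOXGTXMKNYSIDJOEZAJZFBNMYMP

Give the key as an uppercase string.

  i= 0: M-Z = 13 → N
  i= 1: Q-I =  8 → I
  i= 2: R-V = 22 → W
  i= 3: B-W =  5 → F
  i= 4: I-G =  2 → C
  i= 5: G-W = 10 → K
  i= 6: W-F = 17 → R
  i= 7: L-Y = 13 → N
  i= 8: N-F =  8 → I
  i= 9: O-S = 22 → W
  i=10: X-S =  5 → F
  i=11: G-E =  2 → C
  i=12: T-J = 10 → K
  i=13: X-G = 17 → R
  i=14: M-Z = 13 → N
  i=15: K-C =  8 → I
  i=16: N-R = 22 → W
  i=17: Y-T =  5 → F
  i=18: S-Q =  2 → C
  i=19: I-Y = 10 → K
  i=20: D-M = 17 → R
  i=21: J-W = 13 → N
  i=22: O-G =  8 → I
  i=23: E-I = 22 → W
  i=24: Z-U =  5 → F
  i=25: A-Y =  2 → C
  i=26: J-Z = 10 → K
  i=27: Z-I = 17 → R
  i=28: F-S = 13 → N
  i=29: B-T =  8 → I
  i=30: N-R = 22 → W
  i=31: M-H =  5 → F
  i=32: Y-W =  2 → C
  i=33: M-C = 10 → K
  i=34: P-Y = 17 → R
  shifts repeat with period 7: NIWFCKR

NIWFCKR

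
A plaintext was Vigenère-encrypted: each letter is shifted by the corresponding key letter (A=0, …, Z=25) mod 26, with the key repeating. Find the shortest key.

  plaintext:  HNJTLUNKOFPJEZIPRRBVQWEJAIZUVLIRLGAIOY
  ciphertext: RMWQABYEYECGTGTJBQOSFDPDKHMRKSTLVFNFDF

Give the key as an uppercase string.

  i= 0: R-H = 10 → K
  i= 1: M-N = 25 → Z
  i= 2: W-J = 13 → N
  i= 3: Q-T = 23 → X
  i= 4: A-L = 15 → P
  i= 5: B-U =  7 → H
  i= 6: Y-N = 11 → L
  i= 7: E-K = 20 → U
  i= 8: Y-O = 10 → K
  i= 9: E-F = 25 → Z
  i=10: C-P = 13 → N
  i=11: G-J = 23 → X
  i=12: T-E = 15 → P
  i=13: G-Z =  7 → H
  i=14: T-I = 11 → L
  i=15: J-P = 20 → U
  i=16: B-R = 10 → K
  i=17: Q-R = 25 → Z
  i=18: O-B = 13 → N
  i=19: S-V = 23 → X
  i=20: F-Q = 15 → P
  i=21: D-W =  7 → H
  i=22: P-E = 11 → L
  i=23: D-J = 20 → U
  i=24: K-A = 10 → K
  i=25: H-I = 25 → Z
  i=26: M-Z = 13 → N
  i=27: R-U = 23 → X
  i=28: K-V = 15 → P
  i=29: S-L =  7 → H
  i=30: T-I = 11 → L
  i=31: L-R = 20 → U
  i=32: V-L = 10 → K
  i=33: F-G = 25 → Z
  i=34: N-A = 13 → N
  i=35: F-I = 23 → X
  i=36: D-O = 15 → P
  i=37: F-Y =  7 → H
  shifts repeat with period 8: KZNXPHLU

KZNXPHLU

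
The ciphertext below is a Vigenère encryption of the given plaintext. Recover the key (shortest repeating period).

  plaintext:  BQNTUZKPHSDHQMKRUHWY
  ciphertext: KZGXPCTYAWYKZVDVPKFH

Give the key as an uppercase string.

JJTEVD

  i= 0: K-B =  9 → J
  i= 1: Z-Q =  9 → J
  i= 2: G-N = 19 → T
  i= 3: X-T =  4 → E
  i= 4: P-U = 21 → V
  i= 5: C-Z =  3 → D
  i= 6: T-K =  9 → J
  i= 7: Y-P =  9 → J
  i= 8: A-H = 19 → T
  i= 9: W-S =  4 → E
  i=10: Y-D = 21 → V
  i=11: K-H =  3 → D
  i=12: Z-Q =  9 → J
  i=13: V-M =  9 → J
  i=14: D-K = 19 → T
  i=15: V-R =  4 → E
  i=16: P-U = 21 → V
  i=17: K-H =  3 → D
  i=18: F-W =  9 → J
  i=19: H-Y =  9 → J
  shifts repeat with period 6: JJTEVD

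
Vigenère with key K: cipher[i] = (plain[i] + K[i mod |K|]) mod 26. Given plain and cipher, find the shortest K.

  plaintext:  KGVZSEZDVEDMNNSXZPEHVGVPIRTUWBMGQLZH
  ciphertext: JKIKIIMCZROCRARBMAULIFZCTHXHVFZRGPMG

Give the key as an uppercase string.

ZENLQEN

  i= 0: J-K = 25 → Z
  i= 1: K-G =  4 → E
  i= 2: I-V = 13 → N
  i= 3: K-Z = 11 → L
  i= 4: I-S = 16 → Q
  i= 5: I-E =  4 → E
  i= 6: M-Z = 13 → N
  i= 7: C-D = 25 → Z
  i= 8: Z-V =  4 → E
  i= 9: R-E = 13 → N
  i=10: O-D = 11 → L
  i=11: C-M = 16 → Q
  i=12: R-N =  4 → E
  i=13: A-N = 13 → N
  i=14: R-S = 25 → Z
  i=15: B-X =  4 → E
  i=16: M-Z = 13 → N
  i=17: A-P = 11 → L
  i=18: U-E = 16 → Q
  i=19: L-H =  4 → E
  i=20: I-V = 13 → N
  i=21: F-G = 25 → Z
  i=22: Z-V =  4 → E
  i=23: C-P = 13 → N
  i=24: T-I = 11 → L
  i=25: H-R = 16 → Q
  i=26: X-T =  4 → E
  i=27: H-U = 13 → N
  i=28: V-W = 25 → Z
  i=29: F-B =  4 → E
  i=30: Z-M = 13 → N
  i=31: R-G = 11 → L
  i=32: G-Q = 16 → Q
  i=33: P-L =  4 → E
  i=34: M-Z = 13 → N
  i=35: G-H = 25 → Z
  shifts repeat with period 7: ZENLQEN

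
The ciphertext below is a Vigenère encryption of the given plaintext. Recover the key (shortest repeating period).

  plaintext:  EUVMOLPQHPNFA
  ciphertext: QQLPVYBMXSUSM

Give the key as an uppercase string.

  i= 0: Q-E = 12 → M
  i= 1: Q-U = 22 → W
  i= 2: L-V = 16 → Q
  i= 3: P-M =  3 → D
  i= 4: V-O =  7 → H
  i= 5: Y-L = 13 → N
  i= 6: B-P = 12 → M
  i= 7: M-Q = 22 → W
  i= 8: X-H = 16 → Q
  i= 9: S-P =  3 → D
  i=10: U-N =  7 → H
  i=11: S-F = 13 → N
  i=12: M-A = 12 → M
  shifts repeat with period 6: MWQDHN

MWQDHN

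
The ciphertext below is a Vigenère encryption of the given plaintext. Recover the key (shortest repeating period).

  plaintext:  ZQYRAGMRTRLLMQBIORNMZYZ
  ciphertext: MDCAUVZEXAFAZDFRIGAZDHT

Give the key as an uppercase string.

  i= 0: M-Z = 13 → N
  i= 1: D-Q = 13 → N
  i= 2: C-Y =  4 → E
  i= 3: A-R =  9 → J
  i= 4: U-A = 20 → U
  i= 5: V-G = 15 → P
  i= 6: Z-M = 13 → N
  i= 7: E-R = 13 → N
  i= 8: X-T =  4 → E
  i= 9: A-R =  9 → J
  i=10: F-L = 20 → U
  i=11: A-L = 15 → P
  i=12: Z-M = 13 → N
  i=13: D-Q = 13 → N
  i=14: F-B =  4 → E
  i=15: R-I =  9 → J
  i=16: I-O = 20 → U
  i=17: G-R = 15 → P
  i=18: A-N = 13 → N
  i=19: Z-M = 13 → N
  i=20: D-Z =  4 → E
  i=21: H-Y =  9 → J
  i=22: T-Z = 20 → U
  shifts repeat with period 6: NNEJUP

NNEJUP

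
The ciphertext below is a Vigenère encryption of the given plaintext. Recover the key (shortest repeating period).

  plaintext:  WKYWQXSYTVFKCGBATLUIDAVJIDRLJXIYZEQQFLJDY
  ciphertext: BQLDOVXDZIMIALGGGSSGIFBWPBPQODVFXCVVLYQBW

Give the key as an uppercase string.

  i= 0: B-W =  5 → F
  i= 1: Q-K =  6 → G
  i= 2: L-Y = 13 → N
  i= 3: D-W =  7 → H
  i= 4: O-Q = 24 → Y
  i= 5: V-X = 24 → Y
  i= 6: X-S =  5 → F
  i= 7: D-Y =  5 → F
  i= 8: Z-T =  6 → G
  i= 9: I-V = 13 → N
  i=10: M-F =  7 → H
  i=11: I-K = 24 → Y
  i=12: A-C = 24 → Y
  i=13: L-G =  5 → F
  i=14: G-B =  5 → F
  i=15: G-A =  6 → G
  i=16: G-T = 13 → N
  i=17: S-L =  7 → H
  i=18: S-U = 24 → Y
  i=19: G-I = 24 → Y
  i=20: I-D =  5 → F
  i=21: F-A =  5 → F
  i=22: B-V =  6 → G
  i=23: W-J = 13 → N
  i=24: P-I =  7 → H
  i=25: B-D = 24 → Y
  i=26: P-R = 24 → Y
  i=27: Q-L =  5 → F
  i=28: O-J =  5 → F
  i=29: D-X =  6 → G
  i=30: V-I = 13 → N
  i=31: F-Y =  7 → H
  i=32: X-Z = 24 → Y
  i=33: C-E = 24 → Y
  i=34: V-Q =  5 → F
  i=35: V-Q =  5 → F
  i=36: L-F =  6 → G
  i=37: Y-L = 13 → N
  i=38: Q-J =  7 → H
  i=39: B-D = 24 → Y
  i=40: W-Y = 24 → Y
  shifts repeat with period 7: FGNHYYF

FGNHYYF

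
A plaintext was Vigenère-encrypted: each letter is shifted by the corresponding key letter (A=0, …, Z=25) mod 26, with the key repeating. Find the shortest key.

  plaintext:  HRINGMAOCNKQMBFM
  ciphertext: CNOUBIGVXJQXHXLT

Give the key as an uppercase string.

  i= 0: C-H = 21 → V
  i= 1: N-R = 22 → W
  i= 2: O-I =  6 → G
  i= 3: U-N =  7 → H
  i= 4: B-G = 21 → V
  i= 5: I-M = 22 → W
  i= 6: G-A =  6 → G
  i= 7: V-O =  7 → H
  i= 8: X-C = 21 → V
  i= 9: J-N = 22 → W
  i=10: Q-K =  6 → G
  i=11: X-Q =  7 → H
  i=12: H-M = 21 → V
  i=13: X-B = 22 → W
  i=14: L-F =  6 → G
  i=15: T-M =  7 → H
  shifts repeat with period 4: VWGH

VWGH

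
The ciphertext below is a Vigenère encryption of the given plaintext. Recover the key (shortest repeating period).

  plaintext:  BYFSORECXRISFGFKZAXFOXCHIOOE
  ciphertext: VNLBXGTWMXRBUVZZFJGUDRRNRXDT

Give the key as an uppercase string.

  i= 0: V-B = 20 → U
  i= 1: N-Y = 15 → P
  i= 2: L-F =  6 → G
  i= 3: B-S =  9 → J
  i= 4: X-O =  9 → J
  i= 5: G-R = 15 → P
  i= 6: T-E = 15 → P
  i= 7: W-C = 20 → U
  i= 8: M-X = 15 → P
  i= 9: X-R =  6 → G
  i=10: R-I =  9 → J
  i=11: B-S =  9 → J
  i=12: U-F = 15 → P
  i=13: V-G = 15 → P
  i=14: Z-F = 20 → U
  i=15: Z-K = 15 → P
  i=16: F-Z =  6 → G
  i=17: J-A =  9 → J
  i=18: G-X =  9 → J
  i=19: U-F = 15 → P
  i=20: D-O = 15 → P
  i=21: R-X = 20 → U
  i=22: R-C = 15 → P
  i=23: N-H =  6 → G
  i=24: R-I =  9 → J
  i=25: X-O =  9 → J
  i=26: D-O = 15 → P
  i=27: T-E = 15 → P
  shifts repeat with period 7: UPGJJPP

UPGJJPP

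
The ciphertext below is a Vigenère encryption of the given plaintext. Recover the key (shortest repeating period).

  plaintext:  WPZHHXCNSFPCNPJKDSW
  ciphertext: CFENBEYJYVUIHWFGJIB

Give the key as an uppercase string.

  i= 0: C-W =  6 → G
  i= 1: F-P = 16 → Q
  i= 2: E-Z =  5 → F
  i= 3: N-H =  6 → G
  i= 4: B-H = 20 → U
  i= 5: E-X =  7 → H
  i= 6: Y-C = 22 → W
  i= 7: J-N = 22 → W
  i= 8: Y-S =  6 → G
  i= 9: V-F = 16 → Q
  i=10: U-P =  5 → F
  i=11: I-C =  6 → G
  i=12: H-N = 20 → U
  i=13: W-P =  7 → H
  i=14: F-J = 22 → W
  i=15: G-K = 22 → W
  i=16: J-D =  6 → G
  i=17: I-S = 16 → Q
  i=18: B-W =  5 → F
  shifts repeat with period 8: GQFGUHWW

GQFGUHWW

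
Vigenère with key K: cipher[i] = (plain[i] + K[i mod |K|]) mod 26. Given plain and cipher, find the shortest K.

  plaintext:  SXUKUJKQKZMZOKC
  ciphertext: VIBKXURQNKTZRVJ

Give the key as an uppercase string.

DLHA

  i= 0: V-S =  3 → D
  i= 1: I-X = 11 → L
  i= 2: B-U =  7 → H
  i= 3: K-K =  0 → A
  i= 4: X-U =  3 → D
  i= 5: U-J = 11 → L
  i= 6: R-K =  7 → H
  i= 7: Q-Q =  0 → A
  i= 8: N-K =  3 → D
  i= 9: K-Z = 11 → L
  i=10: T-M =  7 → H
  i=11: Z-Z =  0 → A
  i=12: R-O =  3 → D
  i=13: V-K = 11 → L
  i=14: J-C =  7 → H
  shifts repeat with period 4: DLHA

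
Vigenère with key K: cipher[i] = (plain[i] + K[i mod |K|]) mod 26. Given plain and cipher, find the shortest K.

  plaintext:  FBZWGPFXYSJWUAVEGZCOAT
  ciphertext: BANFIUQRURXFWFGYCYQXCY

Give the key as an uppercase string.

  i= 0: B-F = 22 → W
  i= 1: A-B = 25 → Z
  i= 2: N-Z = 14 → O
  i= 3: F-W =  9 → J
  i= 4: I-G =  2 → C
  i= 5: U-P =  5 → F
  i= 6: Q-F = 11 → L
  i= 7: R-X = 20 → U
  i= 8: U-Y = 22 → W
  i= 9: R-S = 25 → Z
  i=10: X-J = 14 → O
  i=11: F-W =  9 → J
  i=12: W-U =  2 → C
  i=13: F-A =  5 → F
  i=14: G-V = 11 → L
  i=15: Y-E = 20 → U
  i=16: C-G = 22 → W
  i=17: Y-Z = 25 → Z
  i=18: Q-C = 14 → O
  i=19: X-O =  9 → J
  i=20: C-A =  2 → C
  i=21: Y-T =  5 → F
  shifts repeat with period 8: WZOJCFLU

WZOJCFLU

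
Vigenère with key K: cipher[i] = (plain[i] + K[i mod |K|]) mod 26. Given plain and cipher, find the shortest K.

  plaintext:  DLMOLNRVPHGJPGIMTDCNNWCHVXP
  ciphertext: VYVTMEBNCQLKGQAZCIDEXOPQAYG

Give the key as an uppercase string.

  i= 0: V-D = 18 → S
  i= 1: Y-L = 13 → N
  i= 2: V-M =  9 → J
  i= 3: T-O =  5 → F
  i= 4: M-L =  1 → B
  i= 5: E-N = 17 → R
  i= 6: B-R = 10 → K
  i= 7: N-V = 18 → S
  i= 8: C-P = 13 → N
  i= 9: Q-H =  9 → J
  i=10: L-G =  5 → F
  i=11: K-J =  1 → B
  i=12: G-P = 17 → R
  i=13: Q-G = 10 → K
  i=14: A-I = 18 → S
  i=15: Z-M = 13 → N
  i=16: C-T =  9 → J
  i=17: I-D =  5 → F
  i=18: D-C =  1 → B
  i=19: E-N = 17 → R
  i=20: X-N = 10 → K
  i=21: O-W = 18 → S
  i=22: P-C = 13 → N
  i=23: Q-H =  9 → J
  i=24: A-V =  5 → F
  i=25: Y-X =  1 → B
  i=26: G-P = 17 → R
  shifts repeat with period 7: SNJFBRK

SNJFBRK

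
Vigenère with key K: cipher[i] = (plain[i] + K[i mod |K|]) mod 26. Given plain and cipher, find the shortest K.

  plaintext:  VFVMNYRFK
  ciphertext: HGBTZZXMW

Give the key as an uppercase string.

MBGH

  i= 0: H-V = 12 → M
  i= 1: G-F =  1 → B
  i= 2: B-V =  6 → G
  i= 3: T-M =  7 → H
  i= 4: Z-N = 12 → M
  i= 5: Z-Y =  1 → B
  i= 6: X-R =  6 → G
  i= 7: M-F =  7 → H
  i= 8: W-K = 12 → M
  shifts repeat with period 4: MBGH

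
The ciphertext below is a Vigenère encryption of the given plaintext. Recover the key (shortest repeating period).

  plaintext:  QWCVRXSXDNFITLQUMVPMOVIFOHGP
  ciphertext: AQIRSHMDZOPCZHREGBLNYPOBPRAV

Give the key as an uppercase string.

KUGWB

  i= 0: A-Q = 10 → K
  i= 1: Q-W = 20 → U
  i= 2: I-C =  6 → G
  i= 3: R-V = 22 → W
  i= 4: S-R =  1 → B
  i= 5: H-X = 10 → K
  i= 6: M-S = 20 → U
  i= 7: D-X =  6 → G
  i= 8: Z-D = 22 → W
  i= 9: O-N =  1 → B
  i=10: P-F = 10 → K
  i=11: C-I = 20 → U
  i=12: Z-T =  6 → G
  i=13: H-L = 22 → W
  i=14: R-Q =  1 → B
  i=15: E-U = 10 → K
  i=16: G-M = 20 → U
  i=17: B-V =  6 → G
  i=18: L-P = 22 → W
  i=19: N-M =  1 → B
  i=20: Y-O = 10 → K
  i=21: P-V = 20 → U
  i=22: O-I =  6 → G
  i=23: B-F = 22 → W
  i=24: P-O =  1 → B
  i=25: R-H = 10 → K
  i=26: A-G = 20 → U
  i=27: V-P =  6 → G
  shifts repeat with period 5: KUGWB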